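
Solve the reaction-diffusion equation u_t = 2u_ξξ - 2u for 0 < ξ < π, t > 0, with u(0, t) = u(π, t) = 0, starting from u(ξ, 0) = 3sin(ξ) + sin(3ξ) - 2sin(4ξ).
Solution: Substitute u = exp(-2t)w, i.e. w = exp(2t)u.
By the product rule, u_t = exp(-2t)(w_t - 2w), u_ξξ = exp(-2t)w_ξξ.
Substituting into the PDE and dividing by exp(-2t): w_t - 2w = 2w_ξξ - 2w.
The lower-order terms cancel, leaving the standard heat equation w_t = 2w_ξξ.
Initial data for w: w(ξ,0) = u(ξ,0) = 3sin(ξ) + sin(3ξ) - 2sin(4ξ). The boundary conditions carry over: w(0,t) = w(π,t) = 0.
Solve for w:
  Using separation of variables w = X(ξ)T(t):
  Eigenfunctions: sin(nξ), n = 1, 2, 3, ...
  General solution: w(ξ, t) = Σ c_n sin(nξ) exp(-2n² t)
  Matching w(ξ,0) = 3sin(ξ) + sin(3ξ) - 2sin(4ξ) term by term: c_1=3, c_3=1, c_4=-2.
Hence w(ξ,t) = 3exp(-2t)sin(ξ) + exp(-18t)sin(3ξ) - 2exp(-32t)sin(4ξ).
Transform back: u(ξ,t) = exp(-2t)w(ξ,t).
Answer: u(ξ, t) = 3exp(-4t)sin(ξ) + exp(-20t)sin(3ξ) - 2exp(-34t)sin(4ξ)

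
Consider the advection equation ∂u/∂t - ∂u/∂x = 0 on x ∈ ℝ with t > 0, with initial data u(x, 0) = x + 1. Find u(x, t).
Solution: By characteristics (dx/dt = -1), u(x,t) = f(x + t) with f = u(·, 0).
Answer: u(x, t) = t + x + 1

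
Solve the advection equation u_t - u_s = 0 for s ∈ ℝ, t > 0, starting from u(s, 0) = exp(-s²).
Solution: By method of characteristics (waves move left with speed 1):
Along characteristics s + t = const, u is constant, so u(s,t) = f(s + t) with f = u(·, 0).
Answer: u(s, t) = exp(-(s + t)²)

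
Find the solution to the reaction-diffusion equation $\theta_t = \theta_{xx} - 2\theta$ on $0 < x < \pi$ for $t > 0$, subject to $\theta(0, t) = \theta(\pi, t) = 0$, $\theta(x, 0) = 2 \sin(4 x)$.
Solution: Substitute $\theta = e^{-2t}u$, i.e. $u = e^{2t}\theta$.
By the product rule, $\theta_t = e^{-2t}(u_t - 2u)$, $\theta_{xx} = e^{-2t}u_{xx}$.
Substituting into the PDE and dividing by $e^{-2t}$: $u_t - 2u = u_{xx} - 2u$.
The lower-order terms cancel, leaving the standard heat equation $u_t = u_{xx}$.
Initial data for $u$: $u(x,0) = \theta(x,0) = 2 \sin(4 x)$. The boundary conditions carry over: $u(0,t) = u(\pi,t) = 0$.
Solve for $u$:
  Using separation of variables $u = X(x)G(t)$:
  Eigenfunctions: $\sin(nx)$, $n = 1, 2, 3, \ldots$
  General solution: $u(x, t) = \sum c_n \sin(nx) e^{-n^2 t}$
  Matching $u(x,0) = 2 \sin(4 x)$ term by term: $c_4=2$.
Hence $u(x,t) = 2 e^{-16 t} \sin(4 x)$.
Transform back: $\theta(x,t) = e^{-2t}u(x,t)$.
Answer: $\theta(x, t) = 2 e^{-18 t} \sin(4 x)$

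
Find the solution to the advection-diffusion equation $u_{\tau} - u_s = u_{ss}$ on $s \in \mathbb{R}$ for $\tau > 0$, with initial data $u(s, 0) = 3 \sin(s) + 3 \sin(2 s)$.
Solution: Moving frame: $\eta = s + \tau$, $\sigma = \tau$, $u = w(\eta,\sigma)$, so $u_{\tau} = w_{\sigma} + w_{\eta}$ and $u_{ss} = w_{\eta\eta}$.
Hence $u_{\tau} - u_s = w_{\sigma}$ and the PDE becomes the heat equation $w_{\sigma} = w_{\eta\eta}$ on $\eta \in \mathbb{R}$.
Initial data: $w(\eta,0) = u(\eta,0) = 3 \sin(\eta) + 3 \sin(2 \eta)$. Each mode $\sin(n\eta)$ decays as $e^{-n^2\sigma}$ on $\mathbb{R}$, so $w(\eta,\sigma) = \sum c_n e^{-n^2\sigma} \sin(n\eta)$ with $c_1=3, c_2=3$: $w(\eta,\sigma) = 3 e^{-\sigma} \sin(\eta) + 3 e^{-4 \sigma} \sin(2 \eta)$.
Substituting back: $u(s,\tau) = w(s + \tau, \tau)$.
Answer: $u(s, \tau) = 3 e^{-\tau} \sin(\tau + s) + 3 e^{-4 \tau} \sin(2 \tau + 2 s)$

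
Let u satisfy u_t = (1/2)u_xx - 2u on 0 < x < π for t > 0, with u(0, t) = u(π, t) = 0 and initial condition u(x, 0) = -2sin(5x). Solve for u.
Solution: Substitute u = exp(-2t)w, i.e. w = exp(2t)u.
By the product rule, u_t = exp(-2t)(w_t - 2w), u_xx = exp(-2t)w_xx.
Substituting into the PDE and dividing by exp(-2t): w_t - 2w = (1/2)w_xx - 2w.
The lower-order terms cancel, leaving the standard heat equation w_t = (1/2)w_xx.
Initial data for w: w(x,0) = u(x,0) = -2sin(5x). The boundary conditions carry over: w(0,t) = w(π,t) = 0.
Solve for w:
  Using separation of variables w = X(x)T(t):
  Eigenfunctions: sin(nx), n = 1, 2, 3, ...
  General solution: w(x, t) = Σ c_n sin(nx) exp(-n² t/2)
  Matching w(x,0) = -2sin(5x) term by term: c_5=-2.
Hence w(x,t) = -2exp(-25t/2)sin(5x).
Transform back: u(x,t) = exp(-2t)w(x,t).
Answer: u(x, t) = -2exp(-29t/2)sin(5x)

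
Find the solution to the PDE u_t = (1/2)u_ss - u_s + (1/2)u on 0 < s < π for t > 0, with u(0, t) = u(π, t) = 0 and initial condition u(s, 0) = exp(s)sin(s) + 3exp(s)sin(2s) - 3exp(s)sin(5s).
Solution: Substitute u = exp(s)w.
Then u_s = exp(s)(w_s + w), u_ss = exp(s)(w_ss + 2w_s + w), u_t = exp(s)w_t; substituting and dividing by exp(s), the lower-order terms cancel: w_t = (1/2)w_ss (standard heat equation).
Data for w: w(s,0) = exp(-s)u(s,0) = sin(s) + 3sin(2s) - 3sin(5s). The boundary conditions carry over: w(0,t) = w(π,t) = 0.
Separating variables: w = Σ c_n exp(-n²t/2) sin(ns). From w(s,0) = sin(s) + 3sin(2s) - 3sin(5s): c_1=1, c_2=3, c_5=-3.
So w(s,t) = 3exp(-2t)sin(2s) + exp(-t/2)sin(s) - 3exp(-25t/2)sin(5s), and u(s,t) = exp(s)w(s,t).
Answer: u(s, t) = 3exp(s)exp(-2t)sin(2s) + exp(s)exp(-t/2)sin(s) - 3exp(s)exp(-25t/2)sin(5s)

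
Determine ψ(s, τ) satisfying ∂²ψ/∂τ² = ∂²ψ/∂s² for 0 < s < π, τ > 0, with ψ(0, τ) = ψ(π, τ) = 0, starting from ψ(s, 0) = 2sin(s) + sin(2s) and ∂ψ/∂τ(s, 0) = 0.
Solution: Separating variables: ψ = Σ [A_n cos(ω_n τ) + B_n sin(ω_n τ)] sin(ns), ω_n = n. From ICs: A_1=2, A_2=1.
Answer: ψ(s, τ) = 2sin(s)cos(τ) + sin(2s)cos(2τ)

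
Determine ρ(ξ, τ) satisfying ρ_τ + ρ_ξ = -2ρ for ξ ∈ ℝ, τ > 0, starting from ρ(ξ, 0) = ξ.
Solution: Substitute ρ = exp(-2τ)u.
Then ρ_τ = exp(-2τ)(u_τ - 2u), ρ_ξ = exp(-2τ)u_ξ; substituting and dividing by exp(-2τ), the lower-order terms cancel: u_τ + u_ξ = 0 (standard advection equation).
Data for u: u(ξ,0) = ρ(ξ,0) = ξ.
By characteristics (dξ/dτ = 1), u(ξ,τ) = f(ξ - τ) with f = u(·, 0).
So u(ξ,τ) = ξ - τ, and ρ(ξ,τ) = exp(-2τ)u(ξ,τ).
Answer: ρ(ξ, τ) = ξexp(-2τ) - τexp(-2τ)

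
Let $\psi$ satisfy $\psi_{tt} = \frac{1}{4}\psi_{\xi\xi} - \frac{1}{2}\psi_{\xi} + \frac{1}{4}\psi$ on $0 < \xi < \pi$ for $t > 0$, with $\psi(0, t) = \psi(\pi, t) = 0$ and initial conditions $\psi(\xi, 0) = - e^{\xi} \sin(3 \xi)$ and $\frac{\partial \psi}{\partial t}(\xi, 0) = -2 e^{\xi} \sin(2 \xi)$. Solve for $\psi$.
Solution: Substitute $\psi = e^{\xi}u$, i.e. $u = e^{-\xi}\psi$.
By the product rule, $\psi_{\xi} = e^{\xi}(u_{\xi} + u)$, $\psi_{\xi\xi} = e^{\xi}(u_{\xi\xi} + 2u_{\xi} + u)$, $\psi_{tt} = e^{\xi}u_{tt}$.
Substituting into the PDE and dividing by $e^{\xi}$: $u_{tt} = \frac{1}{4}(u_{\xi\xi} + 2u_{\xi} + u) - \frac{1}{2}(u_{\xi} + u) + \frac{1}{4}u$.
The lower-order terms cancel, leaving the standard wave equation $u_{tt} = \frac{1}{4}u_{\xi\xi}$.
Initial data for $u$: $u(\xi,0) = e^{-\xi}\psi(\xi,0) = - \sin(3 \xi)$; $u_t(\xi,0) = e^{-\xi}\psi_t(\xi,0) = -2 \sin(2 \xi)$. The boundary conditions carry over: $u(0,t) = u(\pi,t) = 0$.
Solve for $u$:
  Using separation of variables $u = X(\xi)T(t)$:
  Eigenfunctions: $\sin(n\xi)$, $n = 1, 2, 3, \ldots$
  General solution: $u(\xi, t) = \sum [A_n \cos(n t/2) + B_n \sin(n t/2)] \sin(n\xi)$
  From $u(\xi,0) = - \sin(3 \xi)$: $A_3=-1$. From $u_t(\xi,0) = -2 \sin(2 \xi)$, using $u_t(\xi,0) = \sum \omega_n B_n \sin(n\xi)$ with $\omega_n = n/2$: $B_2 = (-2)/1 = -2$.
Hence $u(\xi,t) = -2 \sin(t) \sin(2 \xi) - \sin(3 \xi) \cos(3 t/2)$.
Transform back: $\psi(\xi,t) = e^{\xi}u(\xi,t)$.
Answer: $\psi(\xi, t) = -2 e^{\xi} \sin(2 \xi) \sin(t) -  e^{\xi} \sin(3 \xi) \cos(3 t/2)$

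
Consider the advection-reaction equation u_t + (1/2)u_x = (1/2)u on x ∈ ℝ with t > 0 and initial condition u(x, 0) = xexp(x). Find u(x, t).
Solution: Substitute u = exp(x)w, i.e. w = exp(-x)u.
By the product rule, u_x = exp(x)(w_x + w), u_t = exp(x)w_t.
Substituting into the PDE and dividing by exp(x): w_t + (1/2)(w_x + w) = (1/2)w.
The lower-order terms cancel, leaving the standard advection equation w_t + (1/2)w_x = 0.
Initial data for w: w(x,0) = exp(-x)u(x,0) = x.
Solve for w:
  By method of characteristics (waves move right with speed 1/2):
  Along characteristics x - (1/2)t = const, w is constant, so w(x,t) = f(x - (1/2)t) with f = w(·, 0).
Hence w(x,t) = -(1/2)t + x.
Transform back: u(x,t) = exp(x)w(x,t).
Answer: u(x, t) = -(1/2)texp(x) + xexp(x)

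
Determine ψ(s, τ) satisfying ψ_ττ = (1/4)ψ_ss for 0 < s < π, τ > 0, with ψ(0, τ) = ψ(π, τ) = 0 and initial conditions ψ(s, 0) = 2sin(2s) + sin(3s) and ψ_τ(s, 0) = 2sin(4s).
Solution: Separating variables: ψ = Σ [A_n cos(ω_n τ) + B_n sin(ω_n τ)] sin(ns), ω_n = n/2. From ICs (B_n = velocity coefficient / ω_n): A_2=2, A_3=1, B_4=1.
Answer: ψ(s, τ) = 2sin(2s)cos(τ) + sin(3s)cos(3τ/2) + sin(4s)sin(2τ)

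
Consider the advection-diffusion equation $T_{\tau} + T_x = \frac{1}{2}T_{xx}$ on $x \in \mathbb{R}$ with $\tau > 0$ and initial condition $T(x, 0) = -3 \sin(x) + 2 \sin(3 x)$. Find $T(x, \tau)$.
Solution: Change to a moving frame: let $\eta = x - \tau$, $\sigma = \tau$ and write $T(x,\tau) = u(\eta,\sigma)$.
By the chain rule $T_{\tau} = u_{\sigma} - u_{\eta}$, $T_x = u_{\eta}$, $T_{xx} = u_{\eta\eta}$.
Then $T_{\tau} + T_x = u_{\sigma}$: the advection term cancels and the PDE becomes the heat equation $u_{\sigma} = \frac{1}{2}u_{\eta\eta}$ on $\eta \in \mathbb{R}$.
Initial data: $u(\eta,0) = T(\eta,0) = -3 \sin(\eta) + 2 \sin(3 \eta)$.
On $\eta \in \mathbb{R}$ each mode satisfies $(\sin(n\eta))'' = -n^2 \sin(n\eta)$, so $e^{-n^2\sigma/2} \sin(n\eta)$ solves the heat equation; by superposition $u(\eta,\sigma) = \sum c_n e^{-n^2\sigma/2} \sin(n\eta)$.
Reading off the coefficients: $c_1=-3, c_3=2$, so $u(\eta,\sigma) = -3 e^{-\sigma/2} \sin(\eta) + 2 e^{-9 \sigma/2} \sin(3 \eta)$.
Substituting back $\eta = x - \tau$, $\sigma = \tau$: $T(x,\tau) = u(x - \tau, \tau)$.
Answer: $T(x, \tau) = 3 e^{-\tau/2} \sin(\tau - x) - 2 e^{-9 \tau/2} \sin(3 \tau - 3 x)$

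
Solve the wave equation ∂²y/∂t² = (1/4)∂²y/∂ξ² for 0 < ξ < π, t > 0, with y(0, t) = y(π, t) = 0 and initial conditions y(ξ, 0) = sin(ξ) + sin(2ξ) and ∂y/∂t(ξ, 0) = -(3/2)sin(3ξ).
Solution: Using separation of variables y = X(ξ)T(t):
Eigenfunctions: sin(nξ), n = 1, 2, 3, ...
General solution: y(ξ, t) = Σ [A_n cos(n t/2) + B_n sin(n t/2)] sin(nξ)
From y(ξ,0) = sin(ξ) + sin(2ξ): A_1=1, A_2=1. From y_t(ξ,0) = -(3/2)sin(3ξ), using y_t(ξ,0) = Σ ω_n B_n sin(nξ) with ω_n = n/2: B_3 = (-3/2)/(3/2) = -1.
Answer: y(ξ, t) = -sin(3t/2)sin(3ξ) + sin(ξ)cos(t/2) + sin(2ξ)cos(t)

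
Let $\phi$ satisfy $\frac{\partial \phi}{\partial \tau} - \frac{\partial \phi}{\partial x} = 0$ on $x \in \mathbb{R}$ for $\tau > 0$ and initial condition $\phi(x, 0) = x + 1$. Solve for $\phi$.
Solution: By characteristics ($dx/d\tau = -1$), $\phi(x,\tau) = f(x + \tau)$ with $f = \phi( \cdot , 0)$.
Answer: $\phi(x, \tau) = \tau + x + 1$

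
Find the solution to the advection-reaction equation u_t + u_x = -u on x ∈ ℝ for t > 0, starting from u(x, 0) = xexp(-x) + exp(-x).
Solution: Substitute u = exp(-x)w.
Then u_x = exp(-x)(w_x - w), u_t = exp(-x)w_t; substituting and dividing by exp(-x), the lower-order terms cancel: w_t + w_x = 0 (standard advection equation).
Data for w: w(x,0) = exp(x)u(x,0) = x + 1.
By characteristics (dx/dt = 1), w(x,t) = f(x - t) with f = w(·, 0).
So w(x,t) = -t + x + 1, and u(x,t) = exp(-x)w(x,t).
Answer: u(x, t) = -texp(-x) + xexp(-x) + exp(-x)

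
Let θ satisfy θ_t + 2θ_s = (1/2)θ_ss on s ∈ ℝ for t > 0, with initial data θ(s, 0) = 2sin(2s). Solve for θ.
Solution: Moving frame: η = s - 2t, σ = t, θ = u(η,σ), so θ_t = u_σ - 2u_η and θ_ss = u_ηη.
Hence θ_t + 2θ_s = u_σ and the PDE becomes the heat equation u_σ = (1/2)u_ηη on η ∈ ℝ.
Initial data: u(η,0) = θ(η,0) = 2sin(2η). Each mode sin(nη) decays as exp(-n²σ/2) on ℝ, so u(η,σ) = Σ c_n exp(-n²σ/2) sin(nη) with c_2=2: u(η,σ) = 2exp(-2σ)sin(2η).
Substituting back: θ(s,t) = u(s - 2t, t).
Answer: θ(s, t) = 2exp(-2t)sin(2s - 4t)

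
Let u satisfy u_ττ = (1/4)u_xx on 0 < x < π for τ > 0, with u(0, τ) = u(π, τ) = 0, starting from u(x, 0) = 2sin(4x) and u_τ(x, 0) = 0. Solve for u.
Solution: Separating variables: u = Σ [A_n cos(ω_n τ) + B_n sin(ω_n τ)] sin(nx), ω_n = n/2. From ICs: A_4=2.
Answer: u(x, τ) = 2sin(4x)cos(2τ)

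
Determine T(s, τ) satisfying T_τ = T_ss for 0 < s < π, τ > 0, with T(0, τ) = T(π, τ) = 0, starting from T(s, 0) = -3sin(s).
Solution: Separating variables: T = Σ c_n exp(-n²τ) sin(ns). From T(s,0) = -3sin(s): c_1=-3.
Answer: T(s, τ) = -3exp(-τ)sin(s)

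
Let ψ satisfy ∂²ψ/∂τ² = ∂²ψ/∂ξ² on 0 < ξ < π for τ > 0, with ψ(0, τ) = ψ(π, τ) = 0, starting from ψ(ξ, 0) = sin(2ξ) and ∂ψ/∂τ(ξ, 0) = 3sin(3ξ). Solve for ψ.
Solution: Using separation of variables ψ = X(ξ)T(τ):
Eigenfunctions: sin(nξ), n = 1, 2, 3, ...
General solution: ψ(ξ, τ) = Σ [A_n cos(n τ) + B_n sin(n τ)] sin(nξ)
From ψ(ξ,0) = sin(2ξ): A_2=1. From ψ_τ(ξ,0) = 3sin(3ξ), using ψ_τ(ξ,0) = Σ ω_n B_n sin(nξ) with ω_n = n: B_3 = 3/3 = 1.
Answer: ψ(ξ, τ) = sin(2ξ)cos(2τ) + sin(3ξ)sin(3τ)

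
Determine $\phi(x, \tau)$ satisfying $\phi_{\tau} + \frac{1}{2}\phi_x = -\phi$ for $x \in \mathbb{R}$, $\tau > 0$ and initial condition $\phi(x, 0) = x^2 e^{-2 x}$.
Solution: Substitute $\phi = e^{-2x}u$.
Then $\phi_x = e^{-2x}(u_x - 2u)$, $\phi_{\tau} = e^{-2x}u_{\tau}$; substituting and dividing by $e^{-2x}$, the lower-order terms cancel: $u_{\tau} + \frac{1}{2}u_x = 0$ (standard advection equation).
Data for $u$: $u(x,0) = e^{2x}\phi(x,0) = x^2$.
By characteristics ($dx/d\tau = 1/2$), $u(x,\tau) = f(x - \frac{1}{2}\tau)$ with $f = u( \cdot , 0)$.
So $u(x,\tau) = x^2 - x \tau + \frac{1}{4} \tau^2$, and $\phi(x,\tau) = e^{-2x}u(x,\tau)$.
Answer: $\phi(x, \tau) = \frac{1}{4} \tau^2 e^{-2 x} -  \tau x e^{-2 x} + x^2 e^{-2 x}$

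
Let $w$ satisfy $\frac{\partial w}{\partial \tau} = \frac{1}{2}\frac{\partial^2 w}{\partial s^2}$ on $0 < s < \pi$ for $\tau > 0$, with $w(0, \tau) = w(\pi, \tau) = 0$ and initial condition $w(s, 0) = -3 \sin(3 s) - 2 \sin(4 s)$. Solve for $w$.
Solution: Separating variables: $w = \sum c_n e^{-n^2\tau/2} \sin(ns)$. From $w(s,0) = -3 \sin(3 s) - 2 \sin(4 s)$: $c_3=-3, c_4=-2$.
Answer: $w(s, \tau) = -2 e^{-8 \tau} \sin(4 s) - 3 e^{-9 \tau/2} \sin(3 s)$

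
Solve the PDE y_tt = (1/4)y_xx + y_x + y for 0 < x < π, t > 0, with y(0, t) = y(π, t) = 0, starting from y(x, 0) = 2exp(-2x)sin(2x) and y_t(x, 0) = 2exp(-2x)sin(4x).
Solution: Substitute y = exp(-2x)u.
Then y_x = exp(-2x)(u_x - 2u), y_xx = exp(-2x)(u_xx - 4u_x + 4u), y_tt = exp(-2x)u_tt; substituting and dividing by exp(-2x), the lower-order terms cancel: u_tt = (1/4)u_xx (standard wave equation).
Data for u: u(x,0) = exp(2x)y(x,0) = 2sin(2x); u_t(x,0) = exp(2x)y_t(x,0) = 2sin(4x). The boundary conditions carry over: u(0,t) = u(π,t) = 0.
Separating variables: u = Σ [A_n cos(ω_n t) + B_n sin(ω_n t)] sin(nx), ω_n = n/2. From ICs (B_n = velocity coefficient / ω_n): A_2=2, B_4=1.
So u(x,t) = sin(2t)sin(4x) + 2sin(2x)cos(t), and y(x,t) = exp(-2x)u(x,t).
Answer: y(x, t) = exp(-2x)sin(2t)sin(4x) + 2exp(-2x)sin(2x)cos(t)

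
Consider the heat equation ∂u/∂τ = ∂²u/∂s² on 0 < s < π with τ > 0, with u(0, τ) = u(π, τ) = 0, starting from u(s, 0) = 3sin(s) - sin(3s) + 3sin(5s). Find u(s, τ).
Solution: Separating variables: u = Σ c_n exp(-n²τ) sin(ns). From u(s,0) = 3sin(s) - sin(3s) + 3sin(5s): c_1=3, c_3=-1, c_5=3.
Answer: u(s, τ) = 3exp(-τ)sin(s) - exp(-9τ)sin(3s) + 3exp(-25τ)sin(5s)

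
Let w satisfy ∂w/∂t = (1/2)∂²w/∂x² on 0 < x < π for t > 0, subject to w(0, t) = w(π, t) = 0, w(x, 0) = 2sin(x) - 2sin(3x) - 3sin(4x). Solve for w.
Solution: Separating variables: w = Σ c_n exp(-n²t/2) sin(nx). From w(x,0) = 2sin(x) - 2sin(3x) - 3sin(4x): c_1=2, c_3=-2, c_4=-3.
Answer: w(x, t) = -3exp(-8t)sin(4x) + 2exp(-t/2)sin(x) - 2exp(-9t/2)sin(3x)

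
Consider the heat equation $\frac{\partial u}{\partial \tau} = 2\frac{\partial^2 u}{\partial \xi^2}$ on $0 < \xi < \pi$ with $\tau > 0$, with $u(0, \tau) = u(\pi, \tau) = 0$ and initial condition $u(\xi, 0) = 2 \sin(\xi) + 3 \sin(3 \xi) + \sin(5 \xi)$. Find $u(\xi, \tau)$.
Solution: Using separation of variables $u = X(\xi)T(\tau)$:
Eigenfunctions: $\sin(n\xi)$, $n = 1, 2, 3, \ldots$
General solution: $u(\xi, \tau) = \sum c_n \sin(n\xi) e^{-2n^2 \tau}$
Matching $u(\xi,0) = 2 \sin(\xi) + 3 \sin(3 \xi) + \sin(5 \xi)$ term by term: $c_1=2, c_3=3, c_5=1$.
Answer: $u(\xi, \tau) = 2 e^{-2 \tau} \sin(\xi) + 3 e^{-18 \tau} \sin(3 \xi) + e^{-50 \tau} \sin(5 \xi)$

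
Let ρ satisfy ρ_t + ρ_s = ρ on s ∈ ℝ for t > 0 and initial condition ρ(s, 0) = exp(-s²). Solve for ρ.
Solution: Substitute ρ = exp(t)u, i.e. u = exp(-t)ρ.
By the product rule, ρ_t = exp(t)(u_t + u), ρ_s = exp(t)u_s.
Substituting into the PDE and dividing by exp(t): u_t + u + u_s = u.
The lower-order terms cancel, leaving the standard advection equation u_t + u_s = 0.
Initial data for u: u(s,0) = ρ(s,0) = exp(-s²).
Solve for u:
  By method of characteristics (waves move right with speed 1):
  Along characteristics s - t = const, u is constant, so u(s,t) = f(s - t) with f = u(·, 0).
Hence u(s,t) = exp(-(s - t)²).
Transform back: ρ(s,t) = exp(t)u(s,t).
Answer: ρ(s, t) = exp(t)exp(-(s - t)²)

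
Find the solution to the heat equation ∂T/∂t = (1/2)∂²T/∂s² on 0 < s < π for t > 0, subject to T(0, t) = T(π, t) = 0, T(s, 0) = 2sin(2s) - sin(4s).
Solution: Separating variables: T = Σ c_n exp(-n²t/2) sin(ns). From T(s,0) = 2sin(2s) - sin(4s): c_2=2, c_4=-1.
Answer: T(s, t) = 2exp(-2t)sin(2s) - exp(-8t)sin(4s)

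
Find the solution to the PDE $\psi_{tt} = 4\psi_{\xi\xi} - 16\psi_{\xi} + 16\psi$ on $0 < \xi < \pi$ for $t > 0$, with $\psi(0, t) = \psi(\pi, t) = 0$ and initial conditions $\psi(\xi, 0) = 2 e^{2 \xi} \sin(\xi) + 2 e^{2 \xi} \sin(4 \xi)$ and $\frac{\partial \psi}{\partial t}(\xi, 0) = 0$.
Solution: Substitute $\psi = e^{2\xi}u$, i.e. $u = e^{-2\xi}\psi$.
By the product rule, $\psi_{\xi} = e^{2\xi}(u_{\xi} + 2u)$, $\psi_{\xi\xi} = e^{2\xi}(u_{\xi\xi} + 4u_{\xi} + 4u)$, $\psi_{tt} = e^{2\xi}u_{tt}$.
Substituting into the PDE and dividing by $e^{2\xi}$: $u_{tt} = 4(u_{\xi\xi} + 4u_{\xi} + 4u) - 16(u_{\xi} + 2u) + 16u$.
The lower-order terms cancel, leaving the standard wave equation $u_{tt} = 4u_{\xi\xi}$.
Initial data for $u$: $u(\xi,0) = e^{-2\xi}\psi(\xi,0) = 2 \sin(\xi) + 2 \sin(4 \xi)$; $u_t(\xi,0) = e^{-2\xi}\psi_t(\xi,0) = 0$. The boundary conditions carry over: $u(0,t) = u(\pi,t) = 0$.
Solve for $u$:
  Using separation of variables $u = X(\xi)T(t)$:
  Eigenfunctions: $\sin(n\xi)$, $n = 1, 2, 3, \ldots$
  General solution: $u(\xi, t) = \sum [A_n \cos(2n t) + B_n \sin(2n t)] \sin(n\xi)$
  From $u(\xi,0) = 2 \sin(\xi) + 2 \sin(4 \xi)$: $A_1=2, A_4=2$. From $u_t(\xi,0) = 0$: all $B_n = 0$.
Hence $u(\xi,t) = 2 \sin(\xi) \cos(2 t) + 2 \sin(4 \xi) \cos(8 t)$.
Transform back: $\psi(\xi,t) = e^{2\xi}u(\xi,t)$.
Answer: $\psi(\xi, t) = 2 e^{2 \xi} \sin(\xi) \cos(2 t) + 2 e^{2 \xi} \sin(4 \xi) \cos(8 t)$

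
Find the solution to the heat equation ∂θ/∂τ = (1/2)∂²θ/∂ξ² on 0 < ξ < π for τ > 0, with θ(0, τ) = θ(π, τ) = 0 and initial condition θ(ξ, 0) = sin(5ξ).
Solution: Separating variables: θ = Σ c_n exp(-n²τ/2) sin(nξ). From θ(ξ,0) = sin(5ξ): c_5=1.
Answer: θ(ξ, τ) = exp(-25τ/2)sin(5ξ)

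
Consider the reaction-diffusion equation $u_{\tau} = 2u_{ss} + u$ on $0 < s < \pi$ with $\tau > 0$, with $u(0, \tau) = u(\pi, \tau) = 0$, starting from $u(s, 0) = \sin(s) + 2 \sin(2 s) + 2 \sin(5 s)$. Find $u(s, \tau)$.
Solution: Substitute $u = e^{\tau}w$.
Then $u_{\tau} = e^{\tau}(w_{\tau} + w)$, $u_{ss} = e^{\tau}w_{ss}$; substituting and dividing by $e^{\tau}$, the lower-order terms cancel: $w_{\tau} = 2w_{ss}$ (standard heat equation).
Data for $w$: $w(s,0) = u(s,0) = \sin(s) + 2 \sin(2 s) + 2 \sin(5 s)$. The boundary conditions carry over: $w(0,\tau) = w(\pi,\tau) = 0$.
Separating variables: $w = \sum c_n e^{-2n^2\tau} \sin(ns)$. From $w(s,0) = \sin(s) + 2 \sin(2 s) + 2 \sin(5 s)$: $c_1=1, c_2=2, c_5=2$.
So $w(s,\tau) = e^{-2 \tau} \sin(s) + 2 e^{-8 \tau} \sin(2 s) + 2 e^{-50 \tau} \sin(5 s)$, and $u(s,\tau) = e^{\tau}w(s,\tau)$.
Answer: $u(s, \tau) = e^{-\tau} \sin(s) + 2 e^{-7 \tau} \sin(2 s) + 2 e^{-49 \tau} \sin(5 s)$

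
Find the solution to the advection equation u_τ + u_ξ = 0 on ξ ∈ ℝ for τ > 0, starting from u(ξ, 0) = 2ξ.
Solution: By characteristics (dξ/dτ = 1), u(ξ,τ) = f(ξ - τ) with f = u(·, 0).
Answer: u(ξ, τ) = 2ξ - 2τ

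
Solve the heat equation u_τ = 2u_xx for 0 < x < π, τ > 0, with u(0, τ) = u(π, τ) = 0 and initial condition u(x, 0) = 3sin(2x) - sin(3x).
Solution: Separating variables: u = Σ c_n exp(-2n²τ) sin(nx). From u(x,0) = 3sin(2x) - sin(3x): c_2=3, c_3=-1.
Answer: u(x, τ) = 3exp(-8τ)sin(2x) - exp(-18τ)sin(3x)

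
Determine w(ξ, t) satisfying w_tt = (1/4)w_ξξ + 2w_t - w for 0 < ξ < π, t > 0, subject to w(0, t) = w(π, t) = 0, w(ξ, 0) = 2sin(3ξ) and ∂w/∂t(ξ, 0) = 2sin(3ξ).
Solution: Substitute w = exp(t)u, i.e. u = exp(-t)w.
By the product rule, w_t = exp(t)(u_t + u), w_tt = exp(t)(u_tt + 2u_t + u), w_ξξ = exp(t)u_ξξ.
Substituting into the PDE and dividing by exp(t): u_tt + 2u_t + u = (1/4)u_ξξ + 2(u_t + u) - u.
The lower-order terms cancel, leaving the standard wave equation u_tt = (1/4)u_ξξ.
Initial data for u: u(ξ,0) = w(ξ,0) = 2sin(3ξ); u_t(ξ,0) = w_t(ξ,0) - w(ξ,0) = 0. The boundary conditions carry over: u(0,t) = u(π,t) = 0.
Solve for u:
  Using separation of variables u = X(ξ)T(t):
  Eigenfunctions: sin(nξ), n = 1, 2, 3, ...
  General solution: u(ξ, t) = Σ [A_n cos(n t/2) + B_n sin(n t/2)] sin(nξ)
  From u(ξ,0) = 2sin(3ξ): A_3=2. From u_t(ξ,0) = 0: all B_n = 0.
Hence u(ξ,t) = 2sin(3ξ)cos(3t/2).
Transform back: w(ξ,t) = exp(t)u(ξ,t).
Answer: w(ξ, t) = 2exp(t)sin(3ξ)cos(3t/2)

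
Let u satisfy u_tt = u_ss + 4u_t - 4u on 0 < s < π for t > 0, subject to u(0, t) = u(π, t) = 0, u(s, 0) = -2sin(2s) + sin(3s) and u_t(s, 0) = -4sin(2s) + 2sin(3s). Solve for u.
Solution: Substitute u = exp(2t)w, i.e. w = exp(-2t)u.
By the product rule, u_t = exp(2t)(w_t + 2w), u_tt = exp(2t)(w_tt + 4w_t + 4w), u_ss = exp(2t)w_ss.
Substituting into the PDE and dividing by exp(2t): w_tt + 4w_t + 4w = w_ss + 4(w_t + 2w) - 4w.
The lower-order terms cancel, leaving the standard wave equation w_tt = w_ss.
Initial data for w: w(s,0) = u(s,0) = -2sin(2s) + sin(3s); w_t(s,0) = u_t(s,0) - 2u(s,0) = 0. The boundary conditions carry over: w(0,t) = w(π,t) = 0.
Solve for w:
  Using separation of variables w = X(s)T(t):
  Eigenfunctions: sin(ns), n = 1, 2, 3, ...
  General solution: w(s, t) = Σ [A_n cos(n t) + B_n sin(n t)] sin(ns)
  From w(s,0) = -2sin(2s) + sin(3s): A_2=-2, A_3=1. From w_t(s,0) = 0: all B_n = 0.
Hence w(s,t) = -2sin(2s)cos(2t) + sin(3s)cos(3t).
Transform back: u(s,t) = exp(2t)w(s,t).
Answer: u(s, t) = -2exp(2t)sin(2s)cos(2t) + exp(2t)sin(3s)cos(3t)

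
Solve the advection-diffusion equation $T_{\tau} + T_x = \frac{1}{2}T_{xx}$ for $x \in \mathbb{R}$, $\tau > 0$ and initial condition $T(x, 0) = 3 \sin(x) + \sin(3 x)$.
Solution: Moving frame: $\eta = x - \tau$, $\sigma = \tau$, $T = u(\eta,\sigma)$, so $T_{\tau} = u_{\sigma} - u_{\eta}$ and $T_{xx} = u_{\eta\eta}$.
Hence $T_{\tau} + T_x = u_{\sigma}$ and the PDE becomes the heat equation $u_{\sigma} = \frac{1}{2}u_{\eta\eta}$ on $\eta \in \mathbb{R}$.
Initial data: $u(\eta,0) = T(\eta,0) = 3 \sin(\eta) + \sin(3 \eta)$. Each mode $\sin(n\eta)$ decays as $e^{-n^2\sigma/2}$ on $\mathbb{R}$, so $u(\eta,\sigma) = \sum c_n e^{-n^2\sigma/2} \sin(n\eta)$ with $c_1=3, c_3=1$: $u(\eta,\sigma) = 3 e^{-\sigma/2} \sin(\eta) + e^{-9 \sigma/2} \sin(3 \eta)$.
Substituting back: $T(x,\tau) = u(x - \tau, \tau)$.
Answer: $T(x, \tau) = -3 e^{-\tau/2} \sin(\tau - x) -  e^{-9 \tau/2} \sin(3 \tau - 3 x)$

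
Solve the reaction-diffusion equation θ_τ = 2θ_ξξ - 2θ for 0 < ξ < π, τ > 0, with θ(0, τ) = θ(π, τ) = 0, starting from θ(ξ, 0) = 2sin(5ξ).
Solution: Substitute θ = exp(-2τ)u.
Then θ_τ = exp(-2τ)(u_τ - 2u), θ_ξξ = exp(-2τ)u_ξξ; substituting and dividing by exp(-2τ), the lower-order terms cancel: u_τ = 2u_ξξ (standard heat equation).
Data for u: u(ξ,0) = θ(ξ,0) = 2sin(5ξ). The boundary conditions carry over: u(0,τ) = u(π,τ) = 0.
Separating variables: u = Σ c_n exp(-2n²τ) sin(nξ). From u(ξ,0) = 2sin(5ξ): c_5=2.
So u(ξ,τ) = 2exp(-50τ)sin(5ξ), and θ(ξ,τ) = exp(-2τ)u(ξ,τ).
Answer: θ(ξ, τ) = 2exp(-52τ)sin(5ξ)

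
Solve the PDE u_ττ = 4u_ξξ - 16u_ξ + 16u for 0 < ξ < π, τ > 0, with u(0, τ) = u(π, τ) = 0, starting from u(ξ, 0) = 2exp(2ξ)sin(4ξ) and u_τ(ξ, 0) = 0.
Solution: Substitute u = exp(2ξ)w.
Then u_ξ = exp(2ξ)(w_ξ + 2w), u_ξξ = exp(2ξ)(w_ξξ + 4w_ξ + 4w), u_ττ = exp(2ξ)w_ττ; substituting and dividing by exp(2ξ), the lower-order terms cancel: w_ττ = 4w_ξξ (standard wave equation).
Data for w: w(ξ,0) = exp(-2ξ)u(ξ,0) = 2sin(4ξ); w_τ(ξ,0) = exp(-2ξ)u_τ(ξ,0) = 0. The boundary conditions carry over: w(0,τ) = w(π,τ) = 0.
Separating variables: w = Σ [A_n cos(ω_n τ) + B_n sin(ω_n τ)] sin(nξ), ω_n = 2n. From ICs: A_4=2.
So w(ξ,τ) = 2sin(4ξ)cos(8τ), and u(ξ,τ) = exp(2ξ)w(ξ,τ).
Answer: u(ξ, τ) = 2exp(2ξ)sin(4ξ)cos(8τ)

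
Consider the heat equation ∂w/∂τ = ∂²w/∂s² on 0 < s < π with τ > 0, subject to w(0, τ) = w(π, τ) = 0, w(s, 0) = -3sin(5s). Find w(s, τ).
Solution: Separating variables: w = Σ c_n exp(-n²τ) sin(ns). From w(s,0) = -3sin(5s): c_5=-3.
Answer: w(s, τ) = -3exp(-25τ)sin(5s)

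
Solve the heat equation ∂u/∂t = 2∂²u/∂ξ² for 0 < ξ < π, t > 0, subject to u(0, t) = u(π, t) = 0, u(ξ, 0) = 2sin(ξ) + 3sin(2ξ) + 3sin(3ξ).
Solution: Separating variables: u = Σ c_n exp(-2n²t) sin(nξ). From u(ξ,0) = 2sin(ξ) + 3sin(2ξ) + 3sin(3ξ): c_1=2, c_2=3, c_3=3.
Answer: u(ξ, t) = 2exp(-2t)sin(ξ) + 3exp(-8t)sin(2ξ) + 3exp(-18t)sin(3ξ)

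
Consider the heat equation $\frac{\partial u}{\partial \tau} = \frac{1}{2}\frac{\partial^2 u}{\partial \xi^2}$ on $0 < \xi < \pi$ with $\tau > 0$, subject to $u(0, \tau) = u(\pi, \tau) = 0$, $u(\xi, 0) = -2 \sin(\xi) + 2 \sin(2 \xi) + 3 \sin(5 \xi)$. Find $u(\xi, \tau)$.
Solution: Separating variables: $u = \sum c_n e^{-n^2\tau/2} \sin(n\xi)$. From $u(\xi,0) = -2 \sin(\xi) + 2 \sin(2 \xi) + 3 \sin(5 \xi)$: $c_1=-2, c_2=2, c_5=3$.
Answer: $u(\xi, \tau) = 2 e^{-2 \tau} \sin(2 \xi) - 2 e^{-\tau/2} \sin(\xi) + 3 e^{-25 \tau/2} \sin(5 \xi)$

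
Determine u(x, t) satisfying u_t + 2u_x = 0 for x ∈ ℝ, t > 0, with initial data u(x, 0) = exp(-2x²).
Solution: By characteristics (dx/dt = 2), u(x,t) = f(x - 2t) with f = u(·, 0).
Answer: u(x, t) = exp(-2(-2t + x)²)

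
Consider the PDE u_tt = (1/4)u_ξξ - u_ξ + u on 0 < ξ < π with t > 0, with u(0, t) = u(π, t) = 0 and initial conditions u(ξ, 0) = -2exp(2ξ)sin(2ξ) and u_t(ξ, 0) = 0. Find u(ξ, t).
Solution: Substitute u = exp(2ξ)w.
Then u_ξ = exp(2ξ)(w_ξ + 2w), u_ξξ = exp(2ξ)(w_ξξ + 4w_ξ + 4w), u_tt = exp(2ξ)w_tt; substituting and dividing by exp(2ξ), the lower-order terms cancel: w_tt = (1/4)w_ξξ (standard wave equation).
Data for w: w(ξ,0) = exp(-2ξ)u(ξ,0) = -2sin(2ξ); w_t(ξ,0) = exp(-2ξ)u_t(ξ,0) = 0. The boundary conditions carry over: w(0,t) = w(π,t) = 0.
Separating variables: w = Σ [A_n cos(ω_n t) + B_n sin(ω_n t)] sin(nξ), ω_n = n/2. From ICs: A_2=-2.
So w(ξ,t) = -2sin(2ξ)cos(t), and u(ξ,t) = exp(2ξ)w(ξ,t).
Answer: u(ξ, t) = -2exp(2ξ)sin(2ξ)cos(t)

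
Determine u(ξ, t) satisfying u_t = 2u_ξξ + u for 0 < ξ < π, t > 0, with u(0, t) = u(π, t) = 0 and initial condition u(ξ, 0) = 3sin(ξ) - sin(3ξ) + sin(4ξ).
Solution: Substitute u = exp(t)w.
Then u_t = exp(t)(w_t + w), u_ξξ = exp(t)w_ξξ; substituting and dividing by exp(t), the lower-order terms cancel: w_t = 2w_ξξ (standard heat equation).
Data for w: w(ξ,0) = u(ξ,0) = 3sin(ξ) - sin(3ξ) + sin(4ξ). The boundary conditions carry over: w(0,t) = w(π,t) = 0.
Separating variables: w = Σ c_n exp(-2n²t) sin(nξ). From w(ξ,0) = 3sin(ξ) - sin(3ξ) + sin(4ξ): c_1=3, c_3=-1, c_4=1.
So w(ξ,t) = 3exp(-2t)sin(ξ) - exp(-18t)sin(3ξ) + exp(-32t)sin(4ξ), and u(ξ,t) = exp(t)w(ξ,t).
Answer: u(ξ, t) = 3exp(-t)sin(ξ) - exp(-17t)sin(3ξ) + exp(-31t)sin(4ξ)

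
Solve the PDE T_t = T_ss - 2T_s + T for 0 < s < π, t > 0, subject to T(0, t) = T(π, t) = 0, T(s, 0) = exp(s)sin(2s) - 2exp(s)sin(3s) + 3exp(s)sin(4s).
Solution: Substitute T = exp(s)u, i.e. u = exp(-s)T.
By the product rule, T_s = exp(s)(u_s + u), T_ss = exp(s)(u_ss + 2u_s + u), T_t = exp(s)u_t.
Substituting into the PDE and dividing by exp(s): u_t = (u_ss + 2u_s + u) - 2(u_s + u) + u.
The lower-order terms cancel, leaving the standard heat equation u_t = u_ss.
Initial data for u: u(s,0) = exp(-s)T(s,0) = sin(2s) - 2sin(3s) + 3sin(4s). The boundary conditions carry over: u(0,t) = u(π,t) = 0.
Solve for u:
  Using separation of variables u = X(s)G(t):
  Eigenfunctions: sin(ns), n = 1, 2, 3, ...
  General solution: u(s, t) = Σ c_n sin(ns) exp(-n² t)
  Matching u(s,0) = sin(2s) - 2sin(3s) + 3sin(4s) term by term: c_2=1, c_3=-2, c_4=3.
Hence u(s,t) = exp(-4t)sin(2s) - 2exp(-9t)sin(3s) + 3exp(-16t)sin(4s).
Transform back: T(s,t) = exp(s)u(s,t).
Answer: T(s, t) = exp(s)exp(-4t)sin(2s) - 2exp(s)exp(-9t)sin(3s) + 3exp(s)exp(-16t)sin(4s)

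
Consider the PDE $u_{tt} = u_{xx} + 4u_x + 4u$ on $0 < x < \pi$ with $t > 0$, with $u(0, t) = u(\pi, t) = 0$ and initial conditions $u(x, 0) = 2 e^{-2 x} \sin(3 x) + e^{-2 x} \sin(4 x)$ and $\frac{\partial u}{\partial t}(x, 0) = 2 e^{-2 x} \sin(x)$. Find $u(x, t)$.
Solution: Substitute $u = e^{-2x}w$, i.e. $w = e^{2x}u$.
By the product rule, $u_x = e^{-2x}(w_x - 2w)$, $u_{xx} = e^{-2x}(w_{xx} - 4w_x + 4w)$, $u_{tt} = e^{-2x}w_{tt}$.
Substituting into the PDE and dividing by $e^{-2x}$: $w_{tt} = (w_{xx} - 4w_x + 4w) + 4(w_x - 2w) + 4w$.
The lower-order terms cancel, leaving the standard wave equation $w_{tt} = w_{xx}$.
Initial data for $w$: $w(x,0) = e^{2x}u(x,0) = 2 \sin(3 x) + \sin(4 x)$; $w_t(x,0) = e^{2x}u_t(x,0) = 2 \sin(x)$. The boundary conditions carry over: $w(0,t) = w(\pi,t) = 0$.
Solve for $w$:
  Using separation of variables $w = X(x)T(t)$:
  Eigenfunctions: $\sin(nx)$, $n = 1, 2, 3, \ldots$
  General solution: $w(x, t) = \sum [A_n \cos(n t) + B_n \sin(n t)] \sin(nx)$
  From $w(x,0) = 2 \sin(3 x) + \sin(4 x)$: $A_3=2, A_4=1$. From $w_t(x,0) = 2 \sin(x)$, using $w_t(x,0) = \sum \omega_n B_n \sin(nx)$ with $\omega_n = n$: $B_1 = 2/1 = 2$.
Hence $w(x,t) = 2 \sin(t) \sin(x) + 2 \sin(3 x) \cos(3 t) + \sin(4 x) \cos(4 t)$.
Transform back: $u(x,t) = e^{-2x}w(x,t)$.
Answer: $u(x, t) = 2 e^{-2 x} \sin(t) \sin(x) + 2 e^{-2 x} \sin(3 x) \cos(3 t) + e^{-2 x} \sin(4 x) \cos(4 t)$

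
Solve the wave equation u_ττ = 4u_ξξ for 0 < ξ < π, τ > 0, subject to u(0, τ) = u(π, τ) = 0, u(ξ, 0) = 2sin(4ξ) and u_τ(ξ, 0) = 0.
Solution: Using separation of variables u = X(ξ)T(τ):
Eigenfunctions: sin(nξ), n = 1, 2, 3, ...
General solution: u(ξ, τ) = Σ [A_n cos(2n τ) + B_n sin(2n τ)] sin(nξ)
From u(ξ,0) = 2sin(4ξ): A_4=2. From u_τ(ξ,0) = 0: all B_n = 0.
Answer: u(ξ, τ) = 2sin(4ξ)cos(8τ)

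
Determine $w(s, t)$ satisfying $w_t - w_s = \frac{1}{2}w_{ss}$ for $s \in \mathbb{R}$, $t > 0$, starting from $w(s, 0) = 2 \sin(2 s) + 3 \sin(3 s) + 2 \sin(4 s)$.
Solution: Change to a moving frame: let $\eta = s + t$, $\sigma = t$ and write $w(s,t) = u(\eta,\sigma)$.
By the chain rule $w_t = u_{\sigma} + u_{\eta}$, $w_s = u_{\eta}$, $w_{ss} = u_{\eta\eta}$.
Then $w_t - w_s = u_{\sigma}$: the advection term cancels and the PDE becomes the heat equation $u_{\sigma} = \frac{1}{2}u_{\eta\eta}$ on $\eta \in \mathbb{R}$.
Initial data: $u(\eta,0) = w(\eta,0) = 2 \sin(2 \eta) + 3 \sin(3 \eta) + 2 \sin(4 \eta)$.
On $\eta \in \mathbb{R}$ each mode satisfies $(\sin(n\eta))'' = -n^2 \sin(n\eta)$, so $e^{-n^2\sigma/2} \sin(n\eta)$ solves the heat equation; by superposition $u(\eta,\sigma) = \sum c_n e^{-n^2\sigma/2} \sin(n\eta)$.
Reading off the coefficients: $c_2=2, c_3=3, c_4=2$, so $u(\eta,\sigma) = 2 e^{-2 \sigma} \sin(2 \eta) + 2 e^{-8 \sigma} \sin(4 \eta) + 3 e^{-9 \sigma/2} \sin(3 \eta)$.
Substituting back $\eta = s + t$, $\sigma = t$: $w(s,t) = u(s + t, t)$.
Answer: $w(s, t) = 2 e^{-2 t} \sin(2 s + 2 t) + 2 e^{-8 t} \sin(4 s + 4 t) + 3 e^{-9 t/2} \sin(3 s + 3 t)$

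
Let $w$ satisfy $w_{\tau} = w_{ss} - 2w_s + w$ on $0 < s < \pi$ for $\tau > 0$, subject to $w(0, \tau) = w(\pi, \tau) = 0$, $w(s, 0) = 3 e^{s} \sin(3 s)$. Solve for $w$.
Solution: Substitute $w = e^{s}u$.
Then $w_s = e^{s}(u_s + u)$, $w_{ss} = e^{s}(u_{ss} + 2u_s + u)$, $w_{\tau} = e^{s}u_{\tau}$; substituting and dividing by $e^{s}$, the lower-order terms cancel: $u_{\tau} = u_{ss}$ (standard heat equation).
Data for $u$: $u(s,0) = e^{-s}w(s,0) = 3 \sin(3 s)$. The boundary conditions carry over: $u(0,\tau) = u(\pi,\tau) = 0$.
Separating variables: $u = \sum c_n e^{-n^2\tau} \sin(ns)$. From $u(s,0) = 3 \sin(3 s)$: $c_3=3$.
So $u(s,\tau) = 3 e^{-9 \tau} \sin(3 s)$, and $w(s,\tau) = e^{s}u(s,\tau)$.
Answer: $w(s, \tau) = 3 e^{-9 \tau} e^{s} \sin(3 s)$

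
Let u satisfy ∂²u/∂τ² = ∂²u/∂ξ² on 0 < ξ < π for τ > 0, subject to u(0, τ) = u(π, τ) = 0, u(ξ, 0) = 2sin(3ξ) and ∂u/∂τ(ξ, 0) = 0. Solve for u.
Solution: Using separation of variables u = X(ξ)T(τ):
Eigenfunctions: sin(nξ), n = 1, 2, 3, ...
General solution: u(ξ, τ) = Σ [A_n cos(n τ) + B_n sin(n τ)] sin(nξ)
From u(ξ,0) = 2sin(3ξ): A_3=2. From u_τ(ξ,0) = 0: all B_n = 0.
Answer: u(ξ, τ) = 2sin(3ξ)cos(3τ)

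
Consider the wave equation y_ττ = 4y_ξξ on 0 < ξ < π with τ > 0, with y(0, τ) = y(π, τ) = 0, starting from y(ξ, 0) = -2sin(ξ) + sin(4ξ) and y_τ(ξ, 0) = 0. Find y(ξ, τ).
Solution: Using separation of variables y = X(ξ)T(τ):
Eigenfunctions: sin(nξ), n = 1, 2, 3, ...
General solution: y(ξ, τ) = Σ [A_n cos(2n τ) + B_n sin(2n τ)] sin(nξ)
From y(ξ,0) = -2sin(ξ) + sin(4ξ): A_1=-2, A_4=1. From y_τ(ξ,0) = 0: all B_n = 0.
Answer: y(ξ, τ) = -2sin(ξ)cos(2τ) + sin(4ξ)cos(8τ)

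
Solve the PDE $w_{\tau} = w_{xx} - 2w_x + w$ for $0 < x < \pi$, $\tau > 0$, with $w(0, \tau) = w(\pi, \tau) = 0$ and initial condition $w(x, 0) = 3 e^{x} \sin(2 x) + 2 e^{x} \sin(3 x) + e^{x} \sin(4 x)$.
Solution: Substitute $w = e^{x}u$.
Then $w_x = e^{x}(u_x + u)$, $w_{xx} = e^{x}(u_{xx} + 2u_x + u)$, $w_{\tau} = e^{x}u_{\tau}$; substituting and dividing by $e^{x}$, the lower-order terms cancel: $u_{\tau} = u_{xx}$ (standard heat equation).
Data for $u$: $u(x,0) = e^{-x}w(x,0) = 3 \sin(2 x) + 2 \sin(3 x) + \sin(4 x)$. The boundary conditions carry over: $u(0,\tau) = u(\pi,\tau) = 0$.
Separating variables: $u = \sum c_n e^{-n^2\tau} \sin(nx)$. From $u(x,0) = 3 \sin(2 x) + 2 \sin(3 x) + \sin(4 x)$: $c_2=3, c_3=2, c_4=1$.
So $u(x,\tau) = 3 e^{-4 \tau} \sin(2 x) + 2 e^{-9 \tau} \sin(3 x) + e^{-16 \tau} \sin(4 x)$, and $w(x,\tau) = e^{x}u(x,\tau)$.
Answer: $w(x, \tau) = 3 e^{-4 \tau} e^{x} \sin(2 x) + 2 e^{-9 \tau} e^{x} \sin(3 x) + e^{-16 \tau} e^{x} \sin(4 x)$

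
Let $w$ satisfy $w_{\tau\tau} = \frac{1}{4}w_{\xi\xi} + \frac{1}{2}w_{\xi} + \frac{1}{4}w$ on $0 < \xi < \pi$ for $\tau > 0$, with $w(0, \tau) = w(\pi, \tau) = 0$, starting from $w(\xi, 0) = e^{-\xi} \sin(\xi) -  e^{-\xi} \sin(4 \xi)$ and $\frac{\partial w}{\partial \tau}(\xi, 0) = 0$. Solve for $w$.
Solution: Substitute $w = e^{-\xi}u$, i.e. $u = e^{\xi}w$.
By the product rule, $w_{\xi} = e^{-\xi}(u_{\xi} - u)$, $w_{\xi\xi} = e^{-\xi}(u_{\xi\xi} - 2u_{\xi} + u)$, $w_{\tau\tau} = e^{-\xi}u_{\tau\tau}$.
Substituting into the PDE and dividing by $e^{-\xi}$: $u_{\tau\tau} = \frac{1}{4}(u_{\xi\xi} - 2u_{\xi} + u) + \frac{1}{2}(u_{\xi} - u) + \frac{1}{4}u$.
The lower-order terms cancel, leaving the standard wave equation $u_{\tau\tau} = \frac{1}{4}u_{\xi\xi}$.
Initial data for $u$: $u(\xi,0) = e^{\xi}w(\xi,0) = \sin(\xi) - \sin(4 \xi)$; $u_{\tau}(\xi,0) = e^{\xi}w_{\tau}(\xi,0) = 0$. The boundary conditions carry over: $u(0,\tau) = u(\pi,\tau) = 0$.
Solve for $u$:
  Using separation of variables $u = X(\xi)T(\tau)$:
  Eigenfunctions: $\sin(n\xi)$, $n = 1, 2, 3, \ldots$
  General solution: $u(\xi, \tau) = \sum [A_n \cos(n \tau/2) + B_n \sin(n \tau/2)] \sin(n\xi)$
  From $u(\xi,0) = \sin(\xi) - \sin(4 \xi)$: $A_1=1, A_4=-1$. From $u_{\tau}(\xi,0) = 0$: all $B_n = 0$.
Hence $u(\xi,\tau) = \sin(\xi) \cos(\tau/2) - \sin(4 \xi) \cos(2 \tau)$.
Transform back: $w(\xi,\tau) = e^{-\xi}u(\xi,\tau)$.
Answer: $w(\xi, \tau) = e^{-\xi} \sin(\xi) \cos(\tau/2) -  e^{-\xi} \sin(4 \xi) \cos(2 \tau)$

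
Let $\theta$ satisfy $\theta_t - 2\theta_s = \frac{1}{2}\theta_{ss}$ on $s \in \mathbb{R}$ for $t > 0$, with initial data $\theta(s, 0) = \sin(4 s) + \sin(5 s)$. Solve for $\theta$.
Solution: Change to a moving frame: let $\eta = s + 2t$, $\sigma = t$ and write $\theta(s,t) = u(\eta,\sigma)$.
By the chain rule $\theta_t = u_{\sigma} + 2u_{\eta}$, $\theta_s = u_{\eta}$, $\theta_{ss} = u_{\eta\eta}$.
Then $\theta_t - 2\theta_s = u_{\sigma}$: the advection term cancels and the PDE becomes the heat equation $u_{\sigma} = \frac{1}{2}u_{\eta\eta}$ on $\eta \in \mathbb{R}$.
Initial data: $u(\eta,0) = \theta(\eta,0) = \sin(4 \eta) + \sin(5 \eta)$.
On $\eta \in \mathbb{R}$ each mode satisfies $(\sin(n\eta))'' = -n^2 \sin(n\eta)$, so $e^{-n^2\sigma/2} \sin(n\eta)$ solves the heat equation; by superposition $u(\eta,\sigma) = \sum c_n e^{-n^2\sigma/2} \sin(n\eta)$.
Reading off the coefficients: $c_4=1, c_5=1$, so $u(\eta,\sigma) = e^{-8 \sigma} \sin(4 \eta) + e^{-25 \sigma/2} \sin(5 \eta)$.
Substituting back $\eta = s + 2t$, $\sigma = t$: $\theta(s,t) = u(s + 2t, t)$.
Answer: $\theta(s, t) = e^{-8 t} \sin(4 s + 8 t) + e^{-25 t/2} \sin(5 s + 10 t)$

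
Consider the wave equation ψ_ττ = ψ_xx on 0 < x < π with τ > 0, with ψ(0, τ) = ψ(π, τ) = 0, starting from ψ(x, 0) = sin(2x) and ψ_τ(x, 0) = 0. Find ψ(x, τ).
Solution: Separating variables: ψ = Σ [A_n cos(ω_n τ) + B_n sin(ω_n τ)] sin(nx), ω_n = n. From ICs: A_2=1.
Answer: ψ(x, τ) = sin(2x)cos(2τ)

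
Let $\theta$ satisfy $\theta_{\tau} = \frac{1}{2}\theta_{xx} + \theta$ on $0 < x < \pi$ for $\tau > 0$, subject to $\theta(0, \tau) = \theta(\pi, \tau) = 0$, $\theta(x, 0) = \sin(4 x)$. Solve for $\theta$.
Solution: Substitute $\theta = e^{\tau}u$.
Then $\theta_{\tau} = e^{\tau}(u_{\tau} + u)$, $\theta_{xx} = e^{\tau}u_{xx}$; substituting and dividing by $e^{\tau}$, the lower-order terms cancel: $u_{\tau} = \frac{1}{2}u_{xx}$ (standard heat equation).
Data for $u$: $u(x,0) = \theta(x,0) = \sin(4 x)$. The boundary conditions carry over: $u(0,\tau) = u(\pi,\tau) = 0$.
Separating variables: $u = \sum c_n e^{-n^2\tau/2} \sin(nx)$. From $u(x,0) = \sin(4 x)$: $c_4=1$.
So $u(x,\tau) = e^{-8 \tau} \sin(4 x)$, and $\theta(x,\tau) = e^{\tau}u(x,\tau)$.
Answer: $\theta(x, \tau) = e^{-7 \tau} \sin(4 x)$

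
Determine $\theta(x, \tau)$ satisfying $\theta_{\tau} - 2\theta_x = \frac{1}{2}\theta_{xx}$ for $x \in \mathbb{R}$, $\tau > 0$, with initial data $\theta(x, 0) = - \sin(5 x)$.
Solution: Moving frame: $\eta = x + 2\tau$, $\sigma = \tau$, $\theta = u(\eta,\sigma)$, so $\theta_{\tau} = u_{\sigma} + 2u_{\eta}$ and $\theta_{xx} = u_{\eta\eta}$.
Hence $\theta_{\tau} - 2\theta_x = u_{\sigma}$ and the PDE becomes the heat equation $u_{\sigma} = \frac{1}{2}u_{\eta\eta}$ on $\eta \in \mathbb{R}$.
Initial data: $u(\eta,0) = \theta(\eta,0) = - \sin(5 \eta)$. Each mode $\sin(n\eta)$ decays as $e^{-n^2\sigma/2}$ on $\mathbb{R}$, so $u(\eta,\sigma) = \sum c_n e^{-n^2\sigma/2} \sin(n\eta)$ with $c_5=-1$: $u(\eta,\sigma) = - e^{-25 \sigma/2} \sin(5 \eta)$.
Substituting back: $\theta(x,\tau) = u(x + 2\tau, \tau)$.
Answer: $\theta(x, \tau) = - e^{-25 \tau/2} \sin(10 \tau + 5 x)$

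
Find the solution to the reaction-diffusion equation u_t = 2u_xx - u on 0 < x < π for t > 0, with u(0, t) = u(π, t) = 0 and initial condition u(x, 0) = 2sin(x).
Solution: Substitute u = exp(-t)w.
Then u_t = exp(-t)(w_t - w), u_xx = exp(-t)w_xx; substituting and dividing by exp(-t), the lower-order terms cancel: w_t = 2w_xx (standard heat equation).
Data for w: w(x,0) = u(x,0) = 2sin(x). The boundary conditions carry over: w(0,t) = w(π,t) = 0.
Separating variables: w = Σ c_n exp(-2n²t) sin(nx). From w(x,0) = 2sin(x): c_1=2.
So w(x,t) = 2exp(-2t)sin(x), and u(x,t) = exp(-t)w(x,t).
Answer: u(x, t) = 2exp(-3t)sin(x)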